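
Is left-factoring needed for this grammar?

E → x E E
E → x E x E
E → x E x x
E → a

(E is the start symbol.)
Yes, E has productions with common prefix 'x E'

Left-factoring is needed when two productions for the same non-terminal
share a common prefix on the right-hand side.

Productions for E:
  E → x E E
  E → x E x E
  E → x E x x
  E → a

Found common prefix 'x E' in productions for E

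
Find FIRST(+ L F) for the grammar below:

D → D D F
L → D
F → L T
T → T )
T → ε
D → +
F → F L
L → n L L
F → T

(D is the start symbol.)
To compute FIRST(+ L F), process the symbols left to right:
Symbol + is a terminal. Add '+' and stop.
FIRST(+ L F) = { '+' }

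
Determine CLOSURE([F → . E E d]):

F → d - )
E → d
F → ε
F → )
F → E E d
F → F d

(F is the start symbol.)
To compute CLOSURE, for each item [A → α.Bβ] where B is a non-terminal, add [B → .γ] for all productions B → γ; repeat for the newly added items until nothing changes.

Start with: [F → . E E d]
  [F → . E E d] has the dot before E: add [E → . d]
No further items can be added.

CLOSURE = { [E → . d], [F → . E E d] }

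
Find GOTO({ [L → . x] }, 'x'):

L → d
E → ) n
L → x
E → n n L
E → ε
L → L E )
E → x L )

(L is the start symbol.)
{ [L → x .] }

GOTO(I, 'x') = CLOSURE({ [A → αX.β] : [A → α.Xβ] ∈ I, X = 'x' })

Items with dot before 'x', with the dot advanced:
  [L → . x] → [L → x .]
Closure adds nothing (no advanced item has the dot before a non-terminal).

GOTO = { [L → x .] }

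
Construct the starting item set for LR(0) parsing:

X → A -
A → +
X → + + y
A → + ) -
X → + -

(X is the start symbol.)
First, augment the grammar with X' → X
I₀ = CLOSURE({ [X' → . X] }):
  [X' → . X] has the dot before X: add [X → . A -], [X → . + + y], [X → . + -]
  [X → . A -] has the dot before A: add [A → . +], [A → . + ) -]
No further items can be added.

I₀ = { [A → . + ) -], [A → . +], [X → . + + y], [X → . + -], [X → . A -], [X' → . X] }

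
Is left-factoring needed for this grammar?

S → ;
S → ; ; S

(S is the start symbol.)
Left-factoring is needed when two productions for the same non-terminal
share a common prefix on the right-hand side.

Productions for S:
  S → ;
  S → ; ; S

Found common prefix ';' in productions for S

Answer: Yes, S has productions with common prefix ';'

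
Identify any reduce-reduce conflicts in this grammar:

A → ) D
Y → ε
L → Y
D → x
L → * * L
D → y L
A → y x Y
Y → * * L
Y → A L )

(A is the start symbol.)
Yes — I13: [L → * * L .] vs [Y → * * L .]

A reduce-reduce conflict occurs when an LR(0) state has two complete items [A → α .] and [B → β .] — both call for a reduction, and with no lookahead the parser cannot choose between them.

Augment with A' → A and build the canonical LR(0) collection (I0 = CLOSURE({[A' → . A]}), then GOTO on every symbol after a dot until no new states appear). It has 20 states:
  I0: { [A → . ) D], [A → . y x Y], [A' → . A] }  — shift
  I1: { [A → ) . D], [D → . x], [D → . y L] }  — shift
  I2: { [A' → A .] }  — accept
  I3: { [A → y . x Y] }  — shift
  I4: { [A → . ) D], [A → . y x Y], [A → y x . Y], [Y → . * * L], [Y → . A L )], [Y → .] }  — shift, reduce
  I5: { [Y → * . * L] }  — shift
  I6: { [A → . ) D], [A → . y x Y], [L → . * * L], [L → . Y], [Y → . * * L], [Y → . A L )], [Y → .], [Y → A . L )] }  — shift, reduce
  I7: { [A → y x Y .] }  — reduce
  I8: { [L → * . * L], [Y → * . * L] }  — shift
  I9: { [Y → A L . )] }  — shift
  I10: { [L → Y .] }  — reduce
  I11: { [Y → A L ) .] }  — reduce
  I12: { [A → . ) D], [A → . y x Y], [L → * * . L], [L → . * * L], [L → . Y], [Y → * * . L], [Y → . * * L], [Y → . A L )], [Y → .] }  — shift, reduce
  I13: { [L → * * L .], [Y → * * L .] }  — 2 reduces
  I14: { [A → . ) D], [A → . y x Y], [L → . * * L], [L → . Y], [Y → * * . L], [Y → . * * L], [Y → . A L )], [Y → .] }  — shift, reduce
  I15: { [Y → * * L .] }  — reduce
  I16: { [A → ) D .] }  — reduce
  I17: { [D → x .] }  — reduce
  I18: { [A → . ) D], [A → . y x Y], [D → y . L], [L → . * * L], [L → . Y], [Y → . * * L], [Y → . A L )], [Y → .] }  — shift, reduce
  I19: { [D → y L .] }  — reduce

I13 contains complete items [L → * * L .], [Y → * * L .] — reduce-reduce conflict.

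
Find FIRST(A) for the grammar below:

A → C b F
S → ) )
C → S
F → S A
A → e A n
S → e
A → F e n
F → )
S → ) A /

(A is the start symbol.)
{ ')', 'e' }

FIRST sets of the other non-terminals involved (by the same procedure, iterated to a fixed point):
  FIRST(C) = { ')', 'e' }
  FIRST(F) = { ')', 'e' }

From A → C b F:
  - C is a non-terminal: add FIRST(C) \ {ε} = { ')', 'e' }
    C is not nullable, so stop
From A → e A n:
  - e is a terminal: add 'e' and stop
From A → F e n:
  - F is a non-terminal: add FIRST(F) \ {ε} = { ')', 'e' }
    F is not nullable, so stop

Collecting: FIRST(A) = { ')', 'e' }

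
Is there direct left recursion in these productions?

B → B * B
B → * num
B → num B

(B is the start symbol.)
Yes, B is left-recursive

Direct left recursion occurs when N → N α for some non-terminal N (the right-hand side begins with the left-hand side itself).

B → B * B: LEFT RECURSIVE (starts with B)
B → * num: starts with '*'
B → num B: starts with num

The grammar has direct left recursion on: B.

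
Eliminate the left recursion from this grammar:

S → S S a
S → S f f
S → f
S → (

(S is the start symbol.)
S is directly left-recursive. The standard transformation for
  A → A α₁ | ... | A α_m | β₁ | ... | β_n
is
  A  → β₁ A' | ... | β_n A'
  A' → α₁ A' | ... | α_m A' | ε

S → f becomes S → f S'
S → ( becomes S → ( S'
S → S S a becomes S' → S a S'
S → S f f becomes S' → f f S'
Add S' → ε

Resulting grammar:
S → f S'
S → ( S'
S' → S a S'
S' → f f S'
S' → ε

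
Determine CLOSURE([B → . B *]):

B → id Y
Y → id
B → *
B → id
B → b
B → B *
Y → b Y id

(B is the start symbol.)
{ [B → . *], [B → . B *], [B → . b], [B → . id Y], [B → . id] }

Start with: [B → . B *]
  [B → . B *] has the dot before B: add [B → . id Y], [B → . *], [B → . id], [B → . b]
No further items can be added.

CLOSURE = { [B → . *], [B → . B *], [B → . b], [B → . id Y], [B → . id] }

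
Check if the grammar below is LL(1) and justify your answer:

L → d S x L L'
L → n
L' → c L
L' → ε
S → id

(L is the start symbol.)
Relevant sets:
  FOLLOW(L') = { $, 'c' }

For L:
  PREDICT(L → d S x L L') = { 'd' }
  PREDICT(L → n) = { 'n' }
For L':
  PREDICT(L' → c L) = { 'c' }
  PREDICT(L' → ε) = { $, 'c' }
S has a single production, so nothing to check there.

Conflict found: Predict set conflict for L': { 'c' }
The grammar is NOT LL(1).

Answer: No. Predict set conflict for L': { 'c' }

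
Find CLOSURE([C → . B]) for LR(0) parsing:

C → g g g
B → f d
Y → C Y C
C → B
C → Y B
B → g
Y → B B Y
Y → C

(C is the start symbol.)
{ [B → . f d], [B → . g], [C → . B] }

To compute CLOSURE, for each item [A → α.Bβ] where B is a non-terminal, add [B → .γ] for all productions B → γ; repeat for the newly added items until nothing changes.

Start with: [C → . B]
  [C → . B] has the dot before B: add [B → . f d], [B → . g]
No further items can be added.

CLOSURE = { [B → . f d], [B → . g], [C → . B] }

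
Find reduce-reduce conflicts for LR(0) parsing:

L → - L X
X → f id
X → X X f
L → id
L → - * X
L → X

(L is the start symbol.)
A reduce-reduce conflict occurs when an LR(0) state has two complete items [A → α .] and [B → β .] — both call for a reduction, and with no lookahead the parser cannot choose between them.

Augment with L' → L and build the canonical LR(0) collection (I0 = CLOSURE({[L' → . L]}), then GOTO on every symbol after a dot until no new states appear). It has 13 states:
  I0: { [L → . - * X], [L → . - L X], [L → . X], [L → . id], [L' → . L], [X → . X X f], [X → . f id] }  — shift
  I1: { [L → - . * X], [L → - . L X], [L → . - * X], [L → . - L X], [L → . X], [L → . id], [X → . X X f], [X → . f id] }  — shift
  I2: { [L' → L .] }  — accept
  I3: { [L → X .], [X → . X X f], [X → . f id], [X → X . X f] }  — shift, reduce
  I4: { [X → f . id] }  — shift
  I5: { [L → id .] }  — reduce
  I6: { [X → f id .] }  — reduce
  I7: { [X → . X X f], [X → . f id], [X → X . X f], [X → X X . f] }  — shift
  I8: { [X → X X f .], [X → f . id] }  — shift, reduce
  I9: { [L → - * . X], [X → . X X f], [X → . f id] }  — shift
  I10: { [L → - L . X], [X → . X X f], [X → . f id] }  — shift
  I11: { [L → - L X .], [X → . X X f], [X → . f id], [X → X . X f] }  — shift, reduce
  I12: { [L → - * X .], [X → . X X f], [X → . f id], [X → X . X f] }  — shift, reduce

No state contains more than one complete item.

Answer: No reduce-reduce conflicts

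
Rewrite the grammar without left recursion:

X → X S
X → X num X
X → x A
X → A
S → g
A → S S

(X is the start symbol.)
X is directly left-recursive. The standard transformation for
  A → A α₁ | ... | A α_m | β₁ | ... | β_n
is
  A  → β₁ A' | ... | β_n A'
  A' → α₁ A' | ... | α_m A' | ε

X → x A becomes X → x A X'
X → A becomes X → A X'
X → X S becomes X' → S X'
X → X num X becomes X' → num X X'
Add X' → ε

Productions for other non-terminals are unchanged:
  S → g
  A → S S

Resulting grammar:
X → x A X'
X → A X'
X' → S X'
X' → num X X'
X' → ε
S → g
A → S S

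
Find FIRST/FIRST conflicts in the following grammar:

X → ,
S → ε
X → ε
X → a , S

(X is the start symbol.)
Productions for X:
  X → ,: FIRST = { ',' }
  X → ε: FIRST = { ε }
  X → a , S: FIRST = { 'a' }
S has only one production, so no FIRST/FIRST conflict is possible there.

All alternatives of each non-terminal have pairwise disjoint FIRST sets.

Answer: No FIRST/FIRST conflicts.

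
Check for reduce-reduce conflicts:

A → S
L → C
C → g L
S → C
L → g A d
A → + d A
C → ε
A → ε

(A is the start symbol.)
Augment with A' → A and build the canonical LR(0) collection (I0 = CLOSURE({[A' → . A]}), then GOTO on every symbol after a dot until no new states appear). It has 14 states:
  I0: { [A → . + d A], [A → . S], [A → .], [A' → . A], [C → . g L], [C → .], [S → . C] }  — shift, 2 reduces
  I1: { [A → + . d A] }  — shift
  I2: { [A' → A .] }  — accept
  I3: { [S → C .] }  — reduce
  I4: { [A → S .] }  — reduce
  I5: { [C → . g L], [C → .], [C → g . L], [L → . C], [L → . g A d] }  — shift, reduce
  I6: { [L → C .] }  — reduce
  I7: { [C → g L .] }  — reduce
  I8: { [A → . + d A], [A → . S], [A → .], [C → . g L], [C → .], [C → g . L], [L → . C], [L → . g A d], [L → g . A d], [S → . C] }  — shift, 2 reduces
  I9: { [L → g A . d] }  — shift
  I10: { [L → C .], [S → C .] }  — 2 reduces
  I11: { [L → g A d .] }  — reduce
  I12: { [A → + d . A], [A → . + d A], [A → . S], [A → .], [C → . g L], [C → .], [S → . C] }  — shift, 2 reduces
  I13: { [A → + d A .] }  — reduce

I0 contains complete items [A → .], [C → .] — reduce-reduce conflict.
I8 contains complete items [A → .], [C → .] — reduce-reduce conflict.
I10 contains complete items [L → C .], [S → C .] — reduce-reduce conflict.
I12 contains complete items [A → .], [C → .] — reduce-reduce conflict.

Answer: Yes — I0: [A → .] vs [C → .]; I8: [A → .] vs [C → .]; I10: [L → C .] vs [S → C .]; I12: [A → .] vs [C → .]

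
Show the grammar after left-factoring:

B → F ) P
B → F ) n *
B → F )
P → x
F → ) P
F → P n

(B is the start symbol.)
Left-factoring transforms A → αβ₁ | αβ₂ into A → αA' and A' → β₁ | β₂
(α is the longest common prefix among the alternatives). Repeat until
no nonterminal has two alternatives with a common prefix.

Round 1: B has alternatives sharing prefix 'F )'. Introduce B': B → F ) B'
  Add: B' → P
  Add: B' → n *
  Add: B' → ε

No remaining common prefixes — done.

Resulting grammar:
B → F ) B'
B' → P
B' → n *
B' → ε
P → x
F → ) P
F → P n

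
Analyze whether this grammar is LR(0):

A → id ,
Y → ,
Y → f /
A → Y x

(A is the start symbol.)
Yes, the grammar is LR(0)

A grammar is LR(0) if no state in the canonical LR(0) collection has:
  - both a shift item (dot before a terminal) and a complete item (shift-reduce conflict), or
  - two or more complete items (reduce-reduce conflict; the accept item [A' → A .] counts as a complete item here).

Augment with A' → A and build the canonical LR(0) collection (I0 = CLOSURE({[A' → . A]}), then GOTO on every symbol after a dot until no new states appear). It has 9 states:
  I0: { [A → . Y x], [A → . id ,], [A' → . A], [Y → . ,], [Y → . f /] }  — shift
  I1: { [Y → , .] }  — reduce
  I2: { [A' → A .] }  — accept
  I3: { [A → Y . x] }  — shift
  I4: { [Y → f . /] }  — shift
  I5: { [A → id . ,] }  — shift
  I6: { [A → id , .] }  — reduce
  I7: { [Y → f / .] }  — reduce
  I8: { [A → Y x .] }  — reduce

Every state is either a pure shift/goto state or contains exactly one complete item and nothing to shift — no conflicts. The grammar is LR(0).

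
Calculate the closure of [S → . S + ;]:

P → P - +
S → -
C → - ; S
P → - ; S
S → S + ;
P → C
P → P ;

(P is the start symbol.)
To compute CLOSURE, for each item [A → α.Bβ] where B is a non-terminal, add [B → .γ] for all productions B → γ; repeat for the newly added items until nothing changes.

Start with: [S → . S + ;]
  [S → . S + ;] has the dot before S: add [S → . -]
No further items can be added.

CLOSURE = { [S → . -], [S → . S + ;] }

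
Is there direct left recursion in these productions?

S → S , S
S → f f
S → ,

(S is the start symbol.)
Direct left recursion occurs when N → N α for some non-terminal N (the right-hand side begins with the left-hand side itself).

S → S , S: LEFT RECURSIVE (starts with S)
S → f f: starts with f
S → ,: starts with ','

The grammar has direct left recursion on: S.

Answer: Yes, S is left-recursive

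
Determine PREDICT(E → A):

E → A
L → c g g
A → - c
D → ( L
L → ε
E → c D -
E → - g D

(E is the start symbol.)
{ '-' }

PREDICT(E → A) = (FIRST(RHS) \ {ε}) ∪ (FOLLOW(E) if ε ∈ FIRST(RHS), i.e. RHS ⇒* ε)
FIRST(A) = { '-' }
FIRST(A) = { '-' }
ε ∉ FIRST(A), so FOLLOW(E) is not added.
PREDICT(E → A) = { '-' }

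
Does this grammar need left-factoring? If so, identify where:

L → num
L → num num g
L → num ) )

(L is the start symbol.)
Yes, L has productions with common prefix 'num'

Left-factoring is needed when two productions for the same non-terminal
share a common prefix on the right-hand side.

Productions for L:
  L → num
  L → num num g
  L → num ) )

Found common prefix 'num' in productions for L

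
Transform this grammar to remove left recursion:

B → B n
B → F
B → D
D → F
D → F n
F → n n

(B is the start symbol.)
B → F B'
B → D B'
B' → n B'
B' → ε
D → F
D → F n
F → n n

B is directly left-recursive. The standard transformation for
  A → A α₁ | ... | A α_m | β₁ | ... | β_n
is
  A  → β₁ A' | ... | β_n A'
  A' → α₁ A' | ... | α_m A' | ε

B → F becomes B → F B'
B → D becomes B → D B'
B → B n becomes B' → n B'
Add B' → ε

Productions for other non-terminals are unchanged:
  D → F
  D → F n
  F → n n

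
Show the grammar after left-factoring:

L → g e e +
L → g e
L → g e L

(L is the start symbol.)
L → g e L'
L' → e +
L' → ε
L' → L

Left-factoring transforms A → αβ₁ | αβ₂ into A → αA' and A' → β₁ | β₂
(α is the longest common prefix among the alternatives). Repeat until
no nonterminal has two alternatives with a common prefix.

Round 1: L has alternatives sharing prefix 'g e'. Introduce L': L → g e L'
  Add: L' → e +
  Add: L' → ε
  Add: L' → L

No remaining common prefixes — done.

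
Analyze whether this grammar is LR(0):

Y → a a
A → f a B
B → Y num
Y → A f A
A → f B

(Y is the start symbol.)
A grammar is LR(0) if no state in the canonical LR(0) collection has:
  - both a shift item (dot before a terminal) and a complete item (shift-reduce conflict), or
  - two or more complete items (reduce-reduce conflict; the accept item [Y' → Y .] counts as a complete item here).

Augment with Y' → Y and build the canonical LR(0) collection (I0 = CLOSURE({[Y' → . Y]}), then GOTO on every symbol after a dot until no new states appear). It has 14 states:
  I0: { [A → . f B], [A → . f a B], [Y → . A f A], [Y → . a a], [Y' → . Y] }  — shift
  I1: { [Y → A . f A] }  — shift
  I2: { [Y' → Y .] }  — accept
  I3: { [Y → a . a] }  — shift
  I4: { [A → . f B], [A → . f a B], [A → f . B], [A → f . a B], [B → . Y num], [Y → . A f A], [Y → . a a] }  — shift
  I5: { [A → f B .] }  — reduce
  I6: { [B → Y . num] }  — shift
  I7: { [A → . f B], [A → . f a B], [A → f a . B], [B → . Y num], [Y → . A f A], [Y → . a a], [Y → a . a] }  — shift
  I8: { [A → f a B .] }  — reduce
  I9: { [Y → a . a], [Y → a a .] }  — shift, reduce
  I10: { [Y → a a .] }  — reduce
  I11: { [B → Y num .] }  — reduce
  I12: { [A → . f B], [A → . f a B], [Y → A f . A] }  — shift
  I13: { [Y → A f A .] }  — reduce

Conflict in state I9:
  Shift-reduce conflict between [Y → a a .] and [Y → a . a]
So the grammar is NOT LR(0).

Answer: No. Shift-reduce conflict between [Y → a a .] and [Y → a . a]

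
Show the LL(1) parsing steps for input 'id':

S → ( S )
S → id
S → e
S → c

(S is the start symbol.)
LL(1) parsing maintains a stack (initially the start symbol over $) and the input. At each step: if the stack top is a terminal, match it against the current input token; if it is a non-terminal N, replace it with the RHS of M[N, lookahead] (the unique production whose predict set contains the lookahead).

Stack is shown with the top on the left.

Stack  Input  Action
--------------------
S $    id $   output S → id
id $   id $   match 'id'
$      $      accept

The string is accepted.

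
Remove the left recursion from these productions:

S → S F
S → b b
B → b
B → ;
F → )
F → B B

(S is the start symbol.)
S is directly left-recursive. The standard transformation for
  A → A α₁ | ... | A α_m | β₁ | ... | β_n
is
  A  → β₁ A' | ... | β_n A'
  A' → α₁ A' | ... | α_m A' | ε

S → b b becomes S → b b S'
S → S F becomes S' → F S'
Add S' → ε

Productions for other non-terminals are unchanged:
  B → b
  B → ;
  F → )
  F → B B

Resulting grammar:
S → b b S'
S' → F S'
S' → ε
B → b
B → ;
F → )
F → B B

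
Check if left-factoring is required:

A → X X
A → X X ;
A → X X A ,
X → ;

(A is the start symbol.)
Left-factoring is needed when two productions for the same non-terminal
share a common prefix on the right-hand side.

Productions for A:
  A → X X
  A → X X ;
  A → X X A ,

Found common prefix 'X X' in productions for A

Answer: Yes, A has productions with common prefix 'X X'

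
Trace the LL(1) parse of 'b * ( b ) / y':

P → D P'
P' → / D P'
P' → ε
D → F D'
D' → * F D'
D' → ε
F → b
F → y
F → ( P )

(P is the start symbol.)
LL(1) parsing maintains a stack (initially the start symbol over $) and the input. At each step: if the stack top is a terminal, match it against the current input token; if it is a non-terminal N, replace it with the RHS of M[N, lookahead] (the unique production whose predict set contains the lookahead).

Stack is shown with the top on the left.

Stack              Input            Action
------------------------------------------
P $                b * ( b ) / y $  output P → D P'
D P' $             b * ( b ) / y $  output D → F D'
F D' P' $          b * ( b ) / y $  output F → b
b D' P' $          b * ( b ) / y $  match 'b'
D' P' $            * ( b ) / y $    output D' → * F D'
* F D' P' $        * ( b ) / y $    match '*'
F D' P' $          ( b ) / y $      output F → ( P )
( P ) D' P' $      ( b ) / y $      match '('
P ) D' P' $        b ) / y $        output P → D P'
D P' ) D' P' $     b ) / y $        output D → F D'
F D' P' ) D' P' $  b ) / y $        output F → b
b D' P' ) D' P' $  b ) / y $        match 'b'
D' P' ) D' P' $    ) / y $          output D' → ε
P' ) D' P' $       ) / y $          output P' → ε
) D' P' $          ) / y $          match ')'
D' P' $            / y $            output D' → ε
P' $               / y $            output P' → / D P'
/ D P' $           / y $            match '/'
D P' $             y $              output D → F D'
F D' P' $          y $              output F → y
y D' P' $          y $              match 'y'
D' P' $            $                output D' → ε
P' $               $                output P' → ε
$                  $                accept

The string is accepted.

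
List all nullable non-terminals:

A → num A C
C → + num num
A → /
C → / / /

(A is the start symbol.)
There are no ε-productions, so no non-terminal can derive ε.
No non-terminals are nullable.

Answer: None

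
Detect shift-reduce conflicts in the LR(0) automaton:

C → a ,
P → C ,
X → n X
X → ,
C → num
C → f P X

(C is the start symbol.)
Augment with C' → C and build the canonical LR(0) collection (I0 = CLOSURE({[C' → . C]}), then GOTO on every symbol after a dot until no new states appear). It has 13 states:
  I0: { [C → . a ,], [C → . f P X], [C → . num], [C' → . C] }  — shift
  I1: { [C' → C .] }  — accept
  I2: { [C → a . ,] }  — shift
  I3: { [C → . a ,], [C → . f P X], [C → . num], [C → f . P X], [P → . C ,] }  — shift
  I4: { [C → num .] }  — reduce
  I5: { [P → C . ,] }  — shift
  I6: { [C → f P . X], [X → . ,], [X → . n X] }  — shift
  I7: { [X → , .] }  — reduce
  I8: { [C → f P X .] }  — reduce
  I9: { [X → . ,], [X → . n X], [X → n . X] }  — shift
  I10: { [X → n X .] }  — reduce
  I11: { [P → C , .] }  — reduce
  I12: { [C → a , .] }  — reduce

No state contains both a complete item and a shift item.

Answer: No shift-reduce conflicts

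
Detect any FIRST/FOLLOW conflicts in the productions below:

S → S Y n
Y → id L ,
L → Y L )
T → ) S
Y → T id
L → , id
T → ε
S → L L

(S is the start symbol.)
No FIRST/FOLLOW conflicts.

A FIRST/FOLLOW conflict occurs when a non-terminal N has a nullable alternative N → β (β ⇒* ε) and another alternative N → α with FIRST(α) ∩ FOLLOW(N) ≠ ∅: on such a lookahead the parser cannot decide between expanding α and letting N vanish via β.

Nullable non-terminals: T.

T: nullable alternative(s) T → ε; FOLLOW(T) = { 'id' }
  T → ) S: FIRST \ {ε} = { ')' } — disjoint from FOLLOW(T)
  T → ε: FIRST \ {ε} = { } — this is the only nullable alternative, skip

L, S, Y have no nullable alternative, so no FIRST/FOLLOW check is needed there.

No FIRST/FOLLOW conflicts found.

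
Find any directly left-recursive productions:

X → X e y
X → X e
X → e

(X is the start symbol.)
X → X e y: LEFT RECURSIVE (starts with X)
X → X e: LEFT RECURSIVE (starts with X)
X → e: starts with e

The grammar has direct left recursion on: X.

Answer: Yes, X is left-recursive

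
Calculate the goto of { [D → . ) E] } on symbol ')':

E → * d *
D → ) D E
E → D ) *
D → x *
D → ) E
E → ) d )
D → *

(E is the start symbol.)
{ [D → ) . E], [D → . ) D E], [D → . ) E], [D → . *], [D → . x *], [E → . ) d )], [E → . * d *], [E → . D ) *] }

GOTO(I, ')') = CLOSURE({ [A → αX.β] : [A → α.Xβ] ∈ I, X = ')' })

Items with dot before ')', with the dot advanced:
  [D → . ) E] → [D → ) . E]
Closure of the advanced items:
  [D → ) . E] has the dot before E: add [E → . * d *], [E → . D ) *], [E → . ) d )]
  [E → . D ) *] has the dot before D: add [D → . ) D E], [D → . x *], [D → . ) E], [D → . *]

GOTO = { [D → ) . E], [D → . ) D E], [D → . ) E], [D → . *], [D → . x *], [E → . ) d )], [E → . * d *], [E → . D ) *] }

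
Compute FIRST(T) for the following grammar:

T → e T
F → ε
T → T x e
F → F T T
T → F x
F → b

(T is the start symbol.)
FIRST sets of the other non-terminals involved (by the same procedure, iterated to a fixed point):
  FIRST(F) = { 'b', 'e', 'x', ε }

From T → e T:
  - e is a terminal: add 'e' and stop
From T → T x e:
  - T is the symbol being defined: contributes nothing new
    T is not nullable, so stop
From T → F x:
  - F is a non-terminal: add FIRST(F) \ {ε} = { 'b', 'e', 'x' }
    F is nullable, so continue to the next symbol
  - x is a terminal: add 'x' and stop

Collecting: FIRST(T) = { 'b', 'e', 'x' }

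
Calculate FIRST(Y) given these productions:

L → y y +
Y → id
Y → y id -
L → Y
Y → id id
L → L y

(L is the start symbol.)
{ 'id', 'y' }

To compute FIRST(Y), examine every production with Y on the left-hand side, reading each right-hand side left to right until a non-nullable symbol is reached.

From Y → id:
  - id is a terminal: add 'id' and stop
From Y → y id -:
  - y is a terminal: add 'y' and stop
From Y → id id:
  - id is a terminal: add 'id' and stop

Collecting: FIRST(Y) = { 'id', 'y' }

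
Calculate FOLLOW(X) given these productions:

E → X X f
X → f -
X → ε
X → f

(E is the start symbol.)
To compute FOLLOW(X), find every occurrence of X on a right-hand side N → α X β: add FIRST(β) \ {ε}, and if β is empty or nullable also add FOLLOW(N). Iterate to a fixed point.

In E → X X f: X is followed by X f, add FIRST(X f) \ {ε} = { 'f' }
In E → X X f: X is followed by f, add FIRST(f) \ {ε} = { 'f' }

Taking the union: FOLLOW(X) = { 'f' }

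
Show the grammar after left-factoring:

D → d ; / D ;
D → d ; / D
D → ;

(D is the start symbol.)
Left-factoring transforms A → αβ₁ | αβ₂ into A → αA' and A' → β₁ | β₂
(α is the longest common prefix among the alternatives). Repeat until
no nonterminal has two alternatives with a common prefix.

Round 1: D has alternatives sharing prefix 'd ; / D'. Introduce D': D → d ; / D D'
  Add: D' → ;
  Add: D' → ε

No remaining common prefixes — done.

Resulting grammar:
D → d ; / D D'
D' → ;
D' → ε
D → ;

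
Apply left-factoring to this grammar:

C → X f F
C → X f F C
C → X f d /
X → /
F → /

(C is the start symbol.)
C → X f C'
C' → F C''
C'' → ε
C'' → C
C' → d /
X → /
F → /

Left-factoring transforms A → αβ₁ | αβ₂ into A → αA' and A' → β₁ | β₂
(α is the longest common prefix among the alternatives). Repeat until
no nonterminal has two alternatives with a common prefix.

Round 1: C has alternatives sharing prefix 'X f'. Introduce C': C → X f C'
  Add: C' → F
  Add: C' → F C
  Add: C' → d /

Round 2: C' has alternatives sharing prefix 'F'. Introduce C'': C' → F C''
  Add: C'' → ε
  Add: C'' → C

No remaining common prefixes — done.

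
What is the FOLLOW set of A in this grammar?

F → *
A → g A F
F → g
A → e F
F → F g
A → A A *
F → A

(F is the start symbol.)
In A → g A F: A is followed by F, add FIRST(F) \ {ε} = { '*', 'e', 'g' }
In A → A A *: A is followed by A '*', add FIRST(A '*') \ {ε} = { 'e', 'g' }
In A → A A *: A is followed by '*', add FIRST('*') \ {ε} = { '*' }
In F → A: A is at the end, add FOLLOW(F)

The FOLLOW sets referred to above (computed the same way, to a fixed point):
  FOLLOW(F) = { $, '*', 'e', 'g' }

Taking the union: FOLLOW(A) = { $, '*', 'e', 'g' }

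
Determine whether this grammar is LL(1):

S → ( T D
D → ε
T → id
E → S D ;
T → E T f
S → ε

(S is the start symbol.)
Yes, the grammar is LL(1).

Relevant sets:
  FIRST(E) = { '(', ';' }
  FOLLOW(S) = { $, ';' }

For S:
  PREDICT(S → '(' T D) = { '(' }
  PREDICT(S → ε) = { $, ';' }
For T:
  PREDICT(T → id) = { 'id' }
  PREDICT(T → E T f) = { '(', ';' }
D, E have a single production, so nothing to check there.

All predict sets are disjoint. The grammar IS LL(1).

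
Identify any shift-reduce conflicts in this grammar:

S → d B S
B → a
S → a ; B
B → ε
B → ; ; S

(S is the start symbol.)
Augment with S' → S and build the canonical LR(0) collection (I0 = CLOSURE({[S' → . S]}), then GOTO on every symbol after a dot until no new states appear). It has 12 states:
  I0: { [S → . a ; B], [S → . d B S], [S' → . S] }  — shift
  I1: { [S' → S .] }  — accept
  I2: { [S → a . ; B] }  — shift
  I3: { [B → . ; ; S], [B → . a], [B → .], [S → d . B S] }  — shift, reduce
  I4: { [B → ; . ; S] }  — shift
  I5: { [S → . a ; B], [S → . d B S], [S → d B . S] }  — shift
  I6: { [B → a .] }  — reduce
  I7: { [S → d B S .] }  — reduce
  I8: { [B → ; ; . S], [S → . a ; B], [S → . d B S] }  — shift
  I9: { [B → ; ; S .] }  — reduce
  I10: { [B → . ; ; S], [B → . a], [B → .], [S → a ; . B] }  — shift, reduce
  I11: { [S → a ; B .] }  — reduce

I3 contains reduce item [B → .] and shift items [B → . ; ; S], [B → . a] — shift-reduce conflict.
I10 contains reduce item [B → .] and shift items [B → . ; ; S], [B → . a] — shift-reduce conflict.

Answer: Yes — I3: [B → .] vs [B → . ; ; S]; I10: [B → .] vs [B → . ; ; S]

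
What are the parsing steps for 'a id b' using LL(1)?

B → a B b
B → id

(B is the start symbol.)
LL(1) parsing maintains a stack (initially the start symbol over $) and the input. At each step: if the stack top is a terminal, match it against the current input token; if it is a non-terminal N, replace it with the RHS of M[N, lookahead] (the unique production whose predict set contains the lookahead).

Stack is shown with the top on the left.

Stack    Input     Action
-------------------------
B $      a id b $  output B → a B b
a B b $  a id b $  match 'a'
B b $    id b $    output B → id
id b $   id b $    match 'id'
b $      b $       match 'b'
$        $         accept

The string is accepted.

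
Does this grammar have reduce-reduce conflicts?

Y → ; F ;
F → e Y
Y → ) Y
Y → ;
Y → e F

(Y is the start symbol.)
No reduce-reduce conflicts

Augment with Y' → Y and build the canonical LR(0) collection (I0 = CLOSURE({[Y' → . Y]}), then GOTO on every symbol after a dot until no new states appear). It has 11 states:
  I0: { [Y → . ) Y], [Y → . ; F ;], [Y → . ;], [Y → . e F], [Y' → . Y] }  — shift
  I1: { [Y → ) . Y], [Y → . ) Y], [Y → . ; F ;], [Y → . ;], [Y → . e F] }  — shift
  I2: { [F → . e Y], [Y → ; . F ;], [Y → ; .] }  — shift, reduce
  I3: { [Y' → Y .] }  — accept
  I4: { [F → . e Y], [Y → e . F] }  — shift
  I5: { [Y → e F .] }  — reduce
  I6: { [F → e . Y], [Y → . ) Y], [Y → . ; F ;], [Y → . ;], [Y → . e F] }  — shift
  I7: { [F → e Y .] }  — reduce
  I8: { [Y → ; F . ;] }  — shift
  I9: { [Y → ; F ; .] }  — reduce
  I10: { [Y → ) Y .] }  — reduce

No state contains more than one complete item.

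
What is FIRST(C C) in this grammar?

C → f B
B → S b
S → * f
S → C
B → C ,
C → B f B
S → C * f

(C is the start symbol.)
{ '*', 'f' }

FIRST sets of the non-terminals involved (from the grammar, by fixed-point iteration):
  FIRST(C) = { '*', 'f' }

To compute FIRST(C C), process the symbols left to right:
Symbol C is a non-terminal. Add FIRST(C) \ {ε} = { '*', 'f' }
C is not nullable (ε ∉ FIRST(C)), so stop here.
FIRST(C C) = { '*', 'f' }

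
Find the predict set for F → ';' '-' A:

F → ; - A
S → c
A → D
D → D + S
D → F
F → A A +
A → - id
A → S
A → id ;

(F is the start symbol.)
{ ';' }

PREDICT(F → ';' '-' A) = (FIRST(RHS) \ {ε}) ∪ (FOLLOW(F) if ε ∈ FIRST(RHS), i.e. RHS ⇒* ε)
FIRST(';' '-' A) = { ';' }
ε ∉ FIRST(';' '-' A), so FOLLOW(F) is not added.
PREDICT(F → ';' '-' A) = { ';' }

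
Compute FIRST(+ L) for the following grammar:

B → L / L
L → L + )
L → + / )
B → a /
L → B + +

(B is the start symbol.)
To compute FIRST(+ L), process the symbols left to right:
Symbol + is a terminal. Add '+' and stop.
FIRST(+ L) = { '+' }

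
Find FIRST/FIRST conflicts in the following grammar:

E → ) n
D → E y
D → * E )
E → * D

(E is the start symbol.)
A FIRST/FIRST conflict occurs when two productions N → α and N → β for the same non-terminal have FIRST(α) ∩ FIRST(β) ≠ ∅ (with ε ∈ FIRST of a nullable right-hand side, so two nullable alternatives also conflict).

FIRST sets of the non-terminals at (or reachable through a nullable prefix from) the front of some alternative:
  FIRST(E) = { ')', '*' }

Productions for E:
  E → ) n: FIRST = { ')' }
  E → * D: FIRST = { '*' }
Productions for D:
  D → E y: FIRST = { ')', '*' }
  D → * E ): FIRST = { '*' }

Conflict for D: D → E y and D → * E )
  Overlap: { '*' }

Answer: Yes. D → E y / D → '*' E ')' on { '*' }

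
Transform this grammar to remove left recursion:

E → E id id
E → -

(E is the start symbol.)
E is directly left-recursive. The standard transformation for
  A → A α₁ | ... | A α_m | β₁ | ... | β_n
is
  A  → β₁ A' | ... | β_n A'
  A' → α₁ A' | ... | α_m A' | ε

E → - becomes E → - E'
E → E id id becomes E' → id id E'
Add E' → ε

Resulting grammar:
E → - E'
E' → id id E'
E' → ε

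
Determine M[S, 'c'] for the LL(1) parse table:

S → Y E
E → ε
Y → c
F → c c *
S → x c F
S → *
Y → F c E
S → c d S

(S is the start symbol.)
S → Y E, S → c d S

To find M[S, 'c'], we find productions for S where 'c' is in the predict set (PREDICT(N → α) = (FIRST(α) \ {ε}) ∪ (FOLLOW(N) if α ⇒* ε)).

Relevant sets:
  FIRST(Y) = { 'c' }

S → Y E: PREDICT = { 'c' }
  'c' is in predict set, so this production goes in M[S, 'c']
S → x c F: PREDICT = { 'x' }
S → *: PREDICT = { '*' }
S → c d S: PREDICT = { 'c' }
  'c' is in predict set, so this production goes in M[S, 'c']

M[S, 'c'] = S → Y E, S → c d S  (a multiply-defined cell — the grammar is not LL(1))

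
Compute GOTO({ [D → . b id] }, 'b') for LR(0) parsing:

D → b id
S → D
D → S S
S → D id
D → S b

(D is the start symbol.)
{ [D → b . id] }

GOTO(I, 'b') = CLOSURE({ [A → αX.β] : [A → α.Xβ] ∈ I, X = 'b' })

Items with dot before 'b', with the dot advanced:
  [D → . b id] → [D → b . id]
Closure adds nothing (no advanced item has the dot before a non-terminal).

GOTO = { [D → b . id] }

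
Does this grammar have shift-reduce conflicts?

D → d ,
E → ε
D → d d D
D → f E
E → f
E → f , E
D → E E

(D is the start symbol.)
Augment with D' → D and build the canonical LR(0) collection (I0 = CLOSURE({[D' → . D]}), then GOTO on every symbol after a dot until no new states appear). It has 13 states:
  I0: { [D → . E E], [D → . d ,], [D → . d d D], [D → . f E], [D' → . D], [E → . f , E], [E → . f], [E → .] }  — shift, reduce
  I1: { [D' → D .] }  — accept
  I2: { [D → E . E], [E → . f , E], [E → . f], [E → .] }  — shift, reduce
  I3: { [D → d . ,], [D → d . d D] }  — shift
  I4: { [D → f . E], [E → . f , E], [E → . f], [E → .], [E → f . , E], [E → f .] }  — shift, 2 reduces
  I5: { [E → . f , E], [E → . f], [E → .], [E → f , . E] }  — shift, reduce
  I6: { [D → f E .] }  — reduce
  I7: { [E → f . , E], [E → f .] }  — shift, reduce
  I8: { [E → f , E .] }  — reduce
  I9: { [D → d , .] }  — reduce
  I10: { [D → . E E], [D → . d ,], [D → . d d D], [D → . f E], [D → d d . D], [E → . f , E], [E → . f], [E → .] }  — shift, reduce
  I11: { [D → d d D .] }  — reduce
  I12: { [D → E E .] }  — reduce

I0 contains reduce item [E → .] and shift items [D → . d ,], [D → . d d D], [D → . f E], [E → . f], [E → . f , E] — shift-reduce conflict.
I2 contains reduce item [E → .] and shift items [E → . f], [E → . f , E] — shift-reduce conflict.
I4 contains reduce items [E → .], [E → f .] and shift items [E → . f], [E → . f , E], [E → f . , E] — shift-reduce conflict.
I5 contains reduce item [E → .] and shift items [E → . f], [E → . f , E] — shift-reduce conflict.
I7 contains reduce item [E → f .] and shift item [E → f . , E] — shift-reduce conflict.
I10 contains reduce item [E → .] and shift items [D → . d ,], [D → . d d D], [D → . f E], [E → . f], [E → . f , E] — shift-reduce conflict.

Answer: Yes — I0: [E → .] vs [D → . d ,]; I2: [E → .] vs [E → . f]; I4: [E → .] vs [E → . f]; I5: [E → .] vs [E → . f]; I7: [E → f .] vs [E → f . , E]; I10: [E → .] vs [D → . d ,]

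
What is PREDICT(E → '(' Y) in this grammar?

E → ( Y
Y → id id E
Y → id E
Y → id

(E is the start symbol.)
PREDICT(E → '(' Y) = (FIRST(RHS) \ {ε}) ∪ (FOLLOW(E) if ε ∈ FIRST(RHS), i.e. RHS ⇒* ε)
FIRST('(' Y) = { '(' }
ε ∉ FIRST('(' Y), so FOLLOW(E) is not added.
PREDICT(E → '(' Y) = { '(' }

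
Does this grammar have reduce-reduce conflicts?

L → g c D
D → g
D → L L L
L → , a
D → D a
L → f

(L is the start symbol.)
Augment with L' → L and build the canonical LR(0) collection (I0 = CLOSURE({[L' → . L]}), then GOTO on every symbol after a dot until no new states appear). It has 13 states:
  I0: { [L → . , a], [L → . f], [L → . g c D], [L' → . L] }  — shift
  I1: { [L → , . a] }  — shift
  I2: { [L' → L .] }  — accept
  I3: { [L → f .] }  — reduce
  I4: { [L → g . c D] }  — shift
  I5: { [D → . D a], [D → . L L L], [D → . g], [L → . , a], [L → . f], [L → . g c D], [L → g c . D] }  — shift
  I6: { [D → D . a], [L → g c D .] }  — shift, reduce
  I7: { [D → L . L L], [L → . , a], [L → . f], [L → . g c D] }  — shift
  I8: { [D → g .], [L → g . c D] }  — shift, reduce
  I9: { [D → L L . L], [L → . , a], [L → . f], [L → . g c D] }  — shift
  I10: { [D → L L L .] }  — reduce
  I11: { [D → D a .] }  — reduce
  I12: { [L → , a .] }  — reduce

No state contains more than one complete item.

Answer: No reduce-reduce conflicts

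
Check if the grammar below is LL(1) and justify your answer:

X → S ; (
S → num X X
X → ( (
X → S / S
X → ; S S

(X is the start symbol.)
No. Predict set conflict for X: { 'num' }

Relevant sets:
  FIRST(S) = { 'num' }

For X:
  PREDICT(X → S ';' '(') = { 'num' }
  PREDICT(X → '(' '(') = { '(' }
  PREDICT(X → S '/' S) = { 'num' }
  PREDICT(X → ';' S S) = { ';' }
S has a single production, so nothing to check there.

Conflict found: Predict set conflict for X: { 'num' }
The grammar is NOT LL(1).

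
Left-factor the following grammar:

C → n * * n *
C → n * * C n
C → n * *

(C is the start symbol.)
C → n * * C'
C' → n *
C' → C n
C' → ε

Left-factoring transforms A → αβ₁ | αβ₂ into A → αA' and A' → β₁ | β₂
(α is the longest common prefix among the alternatives). Repeat until
no nonterminal has two alternatives with a common prefix.

Round 1: C has alternatives sharing prefix 'n * *'. Introduce C': C → n * * C'
  Add: C' → n *
  Add: C' → C n
  Add: C' → ε

No remaining common prefixes — done.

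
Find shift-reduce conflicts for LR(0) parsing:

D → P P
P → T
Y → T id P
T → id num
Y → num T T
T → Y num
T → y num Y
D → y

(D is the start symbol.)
Augment with D' → D and build the canonical LR(0) collection (I0 = CLOSURE({[D' → . D]}), then GOTO on every symbol after a dot until no new states appear). It has 21 states:
  I0: { [D → . P P], [D → . y], [D' → . D], [P → . T], [T → . Y num], [T → . id num], [T → . y num Y], [Y → . T id P], [Y → . num T T] }  — shift
  I1: { [D' → D .] }  — accept
  I2: { [D → P . P], [P → . T], [T → . Y num], [T → . id num], [T → . y num Y], [Y → . T id P], [Y → . num T T] }  — shift
  I3: { [P → T .], [Y → T . id P] }  — shift, reduce
  I4: { [T → Y . num] }  — shift
  I5: { [T → id . num] }  — shift
  I6: { [T → . Y num], [T → . id num], [T → . y num Y], [Y → . T id P], [Y → . num T T], [Y → num . T T] }  — shift
  I7: { [D → y .], [T → y . num Y] }  — shift, reduce
  I8: { [T → . Y num], [T → . id num], [T → . y num Y], [T → y num . Y], [Y → . T id P], [Y → . num T T] }  — shift
  I9: { [Y → T . id P] }  — shift
  I10: { [T → Y . num], [T → y num Y .] }  — shift, reduce
  I11: { [T → y . num Y] }  — shift
  I12: { [T → Y num .] }  — reduce
  I13: { [P → . T], [T → . Y num], [T → . id num], [T → . y num Y], [Y → . T id P], [Y → . num T T], [Y → T id . P] }  — shift
  I14: { [Y → T id P .] }  — reduce
  I15: { [T → . Y num], [T → . id num], [T → . y num Y], [Y → . T id P], [Y → . num T T], [Y → T . id P], [Y → num T . T] }  — shift
  I16: { [Y → T . id P], [Y → num T T .] }  — shift, reduce
  I17: { [P → . T], [T → . Y num], [T → . id num], [T → . y num Y], [T → id . num], [Y → . T id P], [Y → . num T T], [Y → T id . P] }  — shift
  I18: { [T → . Y num], [T → . id num], [T → . y num Y], [T → id num .], [Y → . T id P], [Y → . num T T], [Y → num . T T] }  — shift, reduce
  I19: { [T → id num .] }  — reduce
  I20: { [D → P P .] }  — reduce

I3 contains reduce item [P → T .] and shift item [Y → T . id P] — shift-reduce conflict.
I7 contains reduce item [D → y .] and shift item [T → y . num Y] — shift-reduce conflict.
I10 contains reduce item [T → y num Y .] and shift item [T → Y . num] — shift-reduce conflict.
I16 contains reduce item [Y → num T T .] and shift item [Y → T . id P] — shift-reduce conflict.
I18 contains reduce item [T → id num .] and shift items [T → . id num], [T → . y num Y], [Y → . num T T] — shift-reduce conflict.

Answer: Yes — I3: [P → T .] vs [Y → T . id P]; I7: [D → y .] vs [T → y . num Y]; I10: [T → y num Y .] vs [T → Y . num]; I16: [Y → num T T .] vs [Y → T . id P]; I18: [T → id num .] vs [T → . id num]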